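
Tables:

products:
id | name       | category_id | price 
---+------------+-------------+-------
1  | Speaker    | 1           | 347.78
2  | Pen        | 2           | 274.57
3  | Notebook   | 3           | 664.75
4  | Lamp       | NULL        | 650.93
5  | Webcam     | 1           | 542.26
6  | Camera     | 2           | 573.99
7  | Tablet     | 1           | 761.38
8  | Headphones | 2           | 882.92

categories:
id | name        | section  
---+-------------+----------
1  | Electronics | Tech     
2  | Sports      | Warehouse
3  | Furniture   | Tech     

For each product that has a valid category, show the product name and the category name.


INNER JOIN keeps only products rows whose category_id matches an id in categories. Walk through each product:
  - product 1 (Speaker): category_id=1 -> matches Electronics
  - product 2 (Pen): category_id=2 -> matches Sports
  - product 3 (Notebook): category_id=3 -> matches Furniture
  - product 4 (Lamp): category_id=NULL, no match -> dropped
  - product 5 (Webcam): category_id=1 -> matches Electronics
  - product 6 (Camera): category_id=2 -> matches Sports
  - product 7 (Tablet): category_id=1 -> matches Electronics
  - product 8 (Headphones): category_id=2 -> matches Sports
So 1 of 8 rows is dropped.

SQL:
SELECT a.name, b.name AS category
FROM products a
INNER JOIN categories b ON a.category_id = b.id

Result:
name       | category   
-----------+------------
Speaker    | Electronics
Pen        | Sports     
Notebook   | Furniture  
Webcam     | Electronics
Camera     | Sports     
Tablet     | Electronics
Headphones | Sports     


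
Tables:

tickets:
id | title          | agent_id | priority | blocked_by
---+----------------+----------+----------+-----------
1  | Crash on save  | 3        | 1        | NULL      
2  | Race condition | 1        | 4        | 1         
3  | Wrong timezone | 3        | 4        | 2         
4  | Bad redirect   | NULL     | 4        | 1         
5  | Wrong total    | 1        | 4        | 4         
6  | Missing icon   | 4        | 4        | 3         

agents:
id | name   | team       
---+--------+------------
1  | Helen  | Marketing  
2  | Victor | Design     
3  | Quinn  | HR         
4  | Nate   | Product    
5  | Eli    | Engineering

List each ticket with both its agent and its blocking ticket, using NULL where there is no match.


Two LEFT JOINs from the same base table tickets: one to agents via agent_id, one to tickets itself via blocked_by. Both are LEFT so every ticket is preserved.
Match against agents:
  - ticket 1 (Crash on save): agent_id=3 -> matches Quinn
  - ticket 2 (Race condition): agent_id=1 -> matches Helen
  - ticket 3 (Wrong timezone): agent_id=3 -> matches Quinn
  - ticket 4 (Bad redirect): agent_id=NULL, no match -> kept with NULL
  - ticket 5 (Wrong total): agent_id=1 -> matches Helen
  - ticket 6 (Missing icon): agent_id=4 -> matches Nate
Match against tickets (self):
  - ticket 1 (Crash on save): blocked_by=NULL -> NULL
  - ticket 2 (Race condition): blocked_by=1 -> Crash on save
  - ticket 3 (Wrong timezone): blocked_by=2 -> Race condition
  - ticket 4 (Bad redirect): blocked_by=1 -> Crash on save
  - ticket 5 (Wrong total): blocked_by=4 -> Bad redirect
  - ticket 6 (Missing icon): blocked_by=3 -> Wrong timezone

SQL:
SELECT a.title, b.name AS agent, c.title AS blocked_by
FROM tickets a
LEFT JOIN agents b ON a.agent_id = b.id
LEFT JOIN tickets c ON a.blocked_by = c.id

Result:
title          | agent | blocked_by    
---------------+-------+---------------
Crash on save  | Quinn | NULL          
Race condition | Helen | Crash on save 
Wrong timezone | Quinn | Race condition
Bad redirect   | NULL  | Crash on save 
Wrong total    | Helen | Bad redirect  
Missing icon   | Nate  | Wrong timezone


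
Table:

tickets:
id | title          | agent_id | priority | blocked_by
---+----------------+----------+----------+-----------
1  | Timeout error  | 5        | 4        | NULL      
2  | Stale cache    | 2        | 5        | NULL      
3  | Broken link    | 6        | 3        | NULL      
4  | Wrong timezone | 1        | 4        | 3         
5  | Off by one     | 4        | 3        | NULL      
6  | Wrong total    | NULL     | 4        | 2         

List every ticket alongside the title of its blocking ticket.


This is a self-join: tickets is joined to a second copy of itself, matching each row's blocked_by to another row's id. Use LEFT JOIN so rows with blocked_by=NULL are kept.
  - ticket 1 (Timeout error): blocked_by=NULL -> NULL
  - ticket 2 (Stale cache): blocked_by=NULL -> NULL
  - ticket 3 (Broken link): blocked_by=NULL -> NULL
  - ticket 4 (Wrong timezone): blocked_by=3 -> Broken link
  - ticket 5 (Off by one): blocked_by=NULL -> NULL
  - ticket 6 (Wrong total): blocked_by=2 -> Stale cache

SQL:
SELECT a.title AS item, b.title AS blocked_by
FROM tickets a
LEFT JOIN tickets b ON a.blocked_by = b.id

Result:
item           | blocked_by 
---------------+------------
Timeout error  | NULL       
Stale cache    | NULL       
Broken link    | NULL       
Wrong timezone | Broken link
Off by one     | NULL       
Wrong total    | Stale cache


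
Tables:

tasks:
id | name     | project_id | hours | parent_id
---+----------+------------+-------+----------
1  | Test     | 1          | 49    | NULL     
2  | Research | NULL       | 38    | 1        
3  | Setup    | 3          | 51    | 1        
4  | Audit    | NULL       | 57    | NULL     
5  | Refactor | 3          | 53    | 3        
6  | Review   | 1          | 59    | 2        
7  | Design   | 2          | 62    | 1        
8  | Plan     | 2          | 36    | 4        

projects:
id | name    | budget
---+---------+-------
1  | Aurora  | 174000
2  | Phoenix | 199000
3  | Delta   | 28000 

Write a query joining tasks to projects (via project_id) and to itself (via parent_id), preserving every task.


Two LEFT JOINs from the same base table tasks: one to projects via project_id, one to tasks itself via parent_id. Both are LEFT so every task is preserved.
Match against projects:
  - task 1 (Test): project_id=1 -> matches Aurora
  - task 2 (Research): project_id=NULL, no match -> kept with NULL
  - task 3 (Setup): project_id=3 -> matches Delta
  - task 4 (Audit): project_id=NULL, no match -> kept with NULL
  - task 5 (Refactor): project_id=3 -> matches Delta
  - task 6 (Review): project_id=1 -> matches Aurora
  - task 7 (Design): project_id=2 -> matches Phoenix
  - task 8 (Plan): project_id=2 -> matches Phoenix
Match against tasks (self):
  - task 1 (Test): parent_id=NULL -> NULL
  - task 2 (Research): parent_id=1 -> Test
  - task 3 (Setup): parent_id=1 -> Test
  - task 4 (Audit): parent_id=NULL -> NULL
  - task 5 (Refactor): parent_id=3 -> Setup
  - task 6 (Review): parent_id=2 -> Research
  - task 7 (Design): parent_id=1 -> Test
  - task 8 (Plan): parent_id=4 -> Audit

SQL:
SELECT a.name, b.name AS project, c.name AS parent
FROM tasks a
LEFT JOIN projects b ON a.project_id = b.id
LEFT JOIN tasks c ON a.parent_id = c.id

Result:
name     | project | parent  
---------+---------+---------
Test     | Aurora  | NULL    
Research | NULL    | Test    
Setup    | Delta   | Test    
Audit    | NULL    | NULL    
Refactor | Delta   | Setup   
Review   | Aurora  | Research
Design   | Phoenix | Test    
Plan     | Phoenix | Audit   


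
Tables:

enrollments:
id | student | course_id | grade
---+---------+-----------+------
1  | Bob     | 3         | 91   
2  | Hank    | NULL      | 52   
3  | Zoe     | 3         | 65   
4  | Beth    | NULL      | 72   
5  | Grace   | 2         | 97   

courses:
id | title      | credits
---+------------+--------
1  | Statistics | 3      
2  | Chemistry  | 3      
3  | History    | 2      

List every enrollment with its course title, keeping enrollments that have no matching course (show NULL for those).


LEFT JOIN keeps every row from enrollments (the left table); where course_id has no match in courses, the course columns become NULL. Walk through each enrollment:
  - enrollment 1 (Bob): course_id=3 -> matches History
  - enrollment 2 (Hank): course_id=NULL, no match -> kept with NULL
  - enrollment 3 (Zoe): course_id=3 -> matches History
  - enrollment 4 (Beth): course_id=NULL, no match -> kept with NULL
  - enrollment 5 (Grace): course_id=2 -> matches Chemistry
All 5 rows appear; 2 have NULL course.

SQL:
SELECT a.student, b.title AS course
FROM enrollments a
LEFT JOIN courses b ON a.course_id = b.id

Result:
student | course   
--------+----------
Bob     | History  
Hank    | NULL     
Zoe     | History  
Beth    | NULL     
Grace   | Chemistry


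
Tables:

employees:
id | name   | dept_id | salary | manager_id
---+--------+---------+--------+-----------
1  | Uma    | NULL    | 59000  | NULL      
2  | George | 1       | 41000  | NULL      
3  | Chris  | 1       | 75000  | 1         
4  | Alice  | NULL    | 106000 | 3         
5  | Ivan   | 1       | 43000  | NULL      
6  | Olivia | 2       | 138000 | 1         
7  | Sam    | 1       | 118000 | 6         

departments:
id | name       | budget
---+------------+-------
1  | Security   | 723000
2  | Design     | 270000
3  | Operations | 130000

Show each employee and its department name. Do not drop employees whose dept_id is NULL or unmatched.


LEFT JOIN keeps every row from employees (the left table); where dept_id has no match in departments, the department columns become NULL. Walk through each employee:
  - employee 1 (Uma): dept_id=NULL, no match -> kept with NULL
  - employee 2 (George): dept_id=1 -> matches Security
  - employee 3 (Chris): dept_id=1 -> matches Security
  - employee 4 (Alice): dept_id=NULL, no match -> kept with NULL
  - employee 5 (Ivan): dept_id=1 -> matches Security
  - employee 6 (Olivia): dept_id=2 -> matches Design
  - employee 7 (Sam): dept_id=1 -> matches Security
All 7 rows appear; 2 have NULL department.

SQL:
SELECT a.name, b.name AS department
FROM employees a
LEFT JOIN departments b ON a.dept_id = b.id

Result:
name   | department
-------+-----------
Uma    | NULL      
George | Security  
Chris  | Security  
Alice  | NULL      
Ivan   | Security  
Olivia | Design    
Sam    | Security  


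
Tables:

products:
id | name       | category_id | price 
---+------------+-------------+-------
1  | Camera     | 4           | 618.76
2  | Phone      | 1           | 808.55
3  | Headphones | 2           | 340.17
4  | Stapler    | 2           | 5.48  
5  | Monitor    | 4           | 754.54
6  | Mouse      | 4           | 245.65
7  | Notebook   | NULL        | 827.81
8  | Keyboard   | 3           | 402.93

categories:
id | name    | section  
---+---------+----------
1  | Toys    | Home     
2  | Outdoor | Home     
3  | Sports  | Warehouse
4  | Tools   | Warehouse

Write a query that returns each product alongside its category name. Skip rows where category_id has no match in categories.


INNER JOIN keeps only products rows whose category_id matches an id in categories. Walk through each product:
  - product 1 (Camera): category_id=4 -> matches Tools
  - product 2 (Phone): category_id=1 -> matches Toys
  - product 3 (Headphones): category_id=2 -> matches Outdoor
  - product 4 (Stapler): category_id=2 -> matches Outdoor
  - product 5 (Monitor): category_id=4 -> matches Tools
  - product 6 (Mouse): category_id=4 -> matches Tools
  - product 7 (Notebook): category_id=NULL, no match -> dropped
  - product 8 (Keyboard): category_id=3 -> matches Sports
So 1 of 8 rows is dropped.

SQL:
SELECT a.name, b.name AS category
FROM products a
INNER JOIN categories b ON a.category_id = b.id

Result:
name       | category
-----------+---------
Camera     | Tools   
Phone      | Toys    
Headphones | Outdoor 
Stapler    | Outdoor 
Monitor    | Tools   
Mouse      | Tools   
Keyboard   | Sports  


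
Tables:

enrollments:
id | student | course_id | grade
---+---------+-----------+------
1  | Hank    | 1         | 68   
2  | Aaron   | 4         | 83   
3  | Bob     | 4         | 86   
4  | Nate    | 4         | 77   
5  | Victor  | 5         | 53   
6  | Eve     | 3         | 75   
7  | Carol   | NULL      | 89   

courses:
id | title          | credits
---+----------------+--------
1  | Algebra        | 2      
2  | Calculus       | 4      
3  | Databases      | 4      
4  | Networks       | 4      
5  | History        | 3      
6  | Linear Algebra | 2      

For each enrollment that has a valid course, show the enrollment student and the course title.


INNER JOIN keeps only enrollments rows whose course_id matches an id in courses. Walk through each enrollment:
  - enrollment 1 (Hank): course_id=1 -> matches Algebra
  - enrollment 2 (Aaron): course_id=4 -> matches Networks
  - enrollment 3 (Bob): course_id=4 -> matches Networks
  - enrollment 4 (Nate): course_id=4 -> matches Networks
  - enrollment 5 (Victor): course_id=5 -> matches History
  - enrollment 6 (Eve): course_id=3 -> matches Databases
  - enrollment 7 (Carol): course_id=NULL, no match -> dropped
So 1 of 7 rows is dropped.

SQL:
SELECT a.student, b.title AS course
FROM enrollments a
INNER JOIN courses b ON a.course_id = b.id

Result:
student | course   
--------+----------
Hank    | Algebra  
Aaron   | Networks 
Bob     | Networks 
Nate    | Networks 
Victor  | History  
Eve     | Databases


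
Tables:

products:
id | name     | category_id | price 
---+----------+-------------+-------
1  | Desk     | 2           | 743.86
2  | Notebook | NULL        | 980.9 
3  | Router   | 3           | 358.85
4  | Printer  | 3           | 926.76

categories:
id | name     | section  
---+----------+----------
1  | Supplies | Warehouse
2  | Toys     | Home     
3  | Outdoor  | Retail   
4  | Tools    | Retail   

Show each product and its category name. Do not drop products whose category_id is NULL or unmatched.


LEFT JOIN keeps every row from products (the left table); where category_id has no match in categories, the category columns become NULL. Walk through each product:
  - product 1 (Desk): category_id=2 -> matches Toys
  - product 2 (Notebook): category_id=NULL, no match -> kept with NULL
  - product 3 (Router): category_id=3 -> matches Outdoor
  - product 4 (Printer): category_id=3 -> matches Outdoor
All 4 rows appear; 1 has NULL category.

SQL:
SELECT a.name, b.name AS category
FROM products a
LEFT JOIN categories b ON a.category_id = b.id

Result:
name     | category
---------+---------
Desk     | Toys    
Notebook | NULL    
Router   | Outdoor 
Printer  | Outdoor 


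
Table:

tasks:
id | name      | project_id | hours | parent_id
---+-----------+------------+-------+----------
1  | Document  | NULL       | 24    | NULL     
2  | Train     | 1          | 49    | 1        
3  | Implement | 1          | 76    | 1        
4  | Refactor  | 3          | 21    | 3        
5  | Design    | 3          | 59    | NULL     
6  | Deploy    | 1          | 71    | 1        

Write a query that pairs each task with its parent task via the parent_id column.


This is a self-join: tasks is joined to a second copy of itself, matching each row's parent_id to another row's id. Use LEFT JOIN so rows with parent_id=NULL are kept.
  - task 1 (Document): parent_id=NULL -> NULL
  - task 2 (Train): parent_id=1 -> Document
  - task 3 (Implement): parent_id=1 -> Document
  - task 4 (Refactor): parent_id=3 -> Implement
  - task 5 (Design): parent_id=NULL -> NULL
  - task 6 (Deploy): parent_id=1 -> Document

SQL:
SELECT a.name AS item, b.name AS parent
FROM tasks a
LEFT JOIN tasks b ON a.parent_id = b.id

Result:
item      | parent   
----------+----------
Document  | NULL     
Train     | Document 
Implement | Document 
Refactor  | Implement
Design    | NULL     
Deploy    | Document 


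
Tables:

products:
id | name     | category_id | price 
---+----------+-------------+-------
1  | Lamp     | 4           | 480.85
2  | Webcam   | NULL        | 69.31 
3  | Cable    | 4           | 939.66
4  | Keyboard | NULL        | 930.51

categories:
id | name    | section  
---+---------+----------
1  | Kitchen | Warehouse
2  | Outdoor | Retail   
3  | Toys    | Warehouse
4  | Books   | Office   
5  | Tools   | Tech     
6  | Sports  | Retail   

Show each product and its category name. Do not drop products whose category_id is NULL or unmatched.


LEFT JOIN keeps every row from products (the left table); where category_id has no match in categories, the category columns become NULL. Walk through each product:
  - product 1 (Lamp): category_id=4 -> matches Books
  - product 2 (Webcam): category_id=NULL, no match -> kept with NULL
  - product 3 (Cable): category_id=4 -> matches Books
  - product 4 (Keyboard): category_id=NULL, no match -> kept with NULL
All 4 rows appear; 2 have NULL category.

SQL:
SELECT a.name, b.name AS category
FROM products a
LEFT JOIN categories b ON a.category_id = b.id

Result:
name     | category
---------+---------
Lamp     | Books   
Webcam   | NULL    
Cable    | Books   
Keyboard | NULL    


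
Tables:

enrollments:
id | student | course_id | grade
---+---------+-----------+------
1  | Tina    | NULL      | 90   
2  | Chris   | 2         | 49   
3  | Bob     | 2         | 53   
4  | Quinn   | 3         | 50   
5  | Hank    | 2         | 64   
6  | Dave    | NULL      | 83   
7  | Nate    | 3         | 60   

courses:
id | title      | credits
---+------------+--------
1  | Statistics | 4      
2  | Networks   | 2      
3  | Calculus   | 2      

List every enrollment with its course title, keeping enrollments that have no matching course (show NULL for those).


LEFT JOIN keeps every row from enrollments (the left table); where course_id has no match in courses, the course columns become NULL. Walk through each enrollment:
  - enrollment 1 (Tina): course_id=NULL, no match -> kept with NULL
  - enrollment 2 (Chris): course_id=2 -> matches Networks
  - enrollment 3 (Bob): course_id=2 -> matches Networks
  - enrollment 4 (Quinn): course_id=3 -> matches Calculus
  - enrollment 5 (Hank): course_id=2 -> matches Networks
  - enrollment 6 (Dave): course_id=NULL, no match -> kept with NULL
  - enrollment 7 (Nate): course_id=3 -> matches Calculus
All 7 rows appear; 2 have NULL course.

SQL:
SELECT a.student, b.title AS course
FROM enrollments a
LEFT JOIN courses b ON a.course_id = b.id

Result:
student | course  
--------+---------
Tina    | NULL    
Chris   | Networks
Bob     | Networks
Quinn   | Calculus
Hank    | Networks
Dave    | NULL    
Nate    | Calculus


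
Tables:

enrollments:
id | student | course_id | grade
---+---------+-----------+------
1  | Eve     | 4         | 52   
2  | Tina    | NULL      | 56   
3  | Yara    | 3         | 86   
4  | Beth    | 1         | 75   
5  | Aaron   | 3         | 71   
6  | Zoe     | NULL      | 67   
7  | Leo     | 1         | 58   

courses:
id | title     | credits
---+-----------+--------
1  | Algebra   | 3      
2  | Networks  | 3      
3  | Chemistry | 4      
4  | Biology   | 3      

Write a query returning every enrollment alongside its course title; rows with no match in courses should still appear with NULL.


LEFT JOIN keeps every row from enrollments (the left table); where course_id has no match in courses, the course columns become NULL. Walk through each enrollment:
  - enrollment 1 (Eve): course_id=4 -> matches Biology
  - enrollment 2 (Tina): course_id=NULL, no match -> kept with NULL
  - enrollment 3 (Yara): course_id=3 -> matches Chemistry
  - enrollment 4 (Beth): course_id=1 -> matches Algebra
  - enrollment 5 (Aaron): course_id=3 -> matches Chemistry
  - enrollment 6 (Zoe): course_id=NULL, no match -> kept with NULL
  - enrollment 7 (Leo): course_id=1 -> matches Algebra
All 7 rows appear; 2 have NULL course.

SQL:
SELECT a.student, b.title AS course
FROM enrollments a
LEFT JOIN courses b ON a.course_id = b.id

Result:
student | course   
--------+----------
Eve     | Biology  
Tina    | NULL     
Yara    | Chemistry
Beth    | Algebra  
Aaron   | Chemistry
Zoe     | NULL     
Leo     | Algebra  


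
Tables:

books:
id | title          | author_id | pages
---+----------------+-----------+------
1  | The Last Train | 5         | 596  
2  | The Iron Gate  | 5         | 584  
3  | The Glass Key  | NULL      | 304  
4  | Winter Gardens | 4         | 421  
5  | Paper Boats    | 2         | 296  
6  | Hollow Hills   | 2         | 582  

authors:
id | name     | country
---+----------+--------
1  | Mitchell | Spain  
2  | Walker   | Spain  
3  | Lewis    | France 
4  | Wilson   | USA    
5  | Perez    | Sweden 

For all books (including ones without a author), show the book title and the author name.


LEFT JOIN keeps every row from books (the left table); where author_id has no match in authors, the author columns become NULL. Walk through each book:
  - book 1 (The Last Train): author_id=5 -> matches Perez
  - book 2 (The Iron Gate): author_id=5 -> matches Perez
  - book 3 (The Glass Key): author_id=NULL, no match -> kept with NULL
  - book 4 (Winter Gardens): author_id=4 -> matches Wilson
  - book 5 (Paper Boats): author_id=2 -> matches Walker
  - book 6 (Hollow Hills): author_id=2 -> matches Walker
All 6 rows appear; 1 has NULL author.

SQL:
SELECT a.title, b.name AS author
FROM books a
LEFT JOIN authors b ON a.author_id = b.id

Result:
title          | author
---------------+-------
The Last Train | Perez 
The Iron Gate  | Perez 
The Glass Key  | NULL  
Winter Gardens | Wilson
Paper Boats    | Walker
Hollow Hills   | Walker


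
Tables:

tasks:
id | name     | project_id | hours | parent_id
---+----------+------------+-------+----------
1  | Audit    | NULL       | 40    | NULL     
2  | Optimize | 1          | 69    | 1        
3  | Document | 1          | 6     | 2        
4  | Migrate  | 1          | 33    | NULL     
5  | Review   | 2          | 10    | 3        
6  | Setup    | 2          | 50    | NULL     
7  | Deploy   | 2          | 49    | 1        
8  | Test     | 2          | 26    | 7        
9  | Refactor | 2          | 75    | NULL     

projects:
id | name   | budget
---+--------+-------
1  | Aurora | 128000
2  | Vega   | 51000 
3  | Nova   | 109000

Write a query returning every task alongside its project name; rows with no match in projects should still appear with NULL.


LEFT JOIN keeps every row from tasks (the left table); where project_id has no match in projects, the project columns become NULL. Walk through each task:
  - task 1 (Audit): project_id=NULL, no match -> kept with NULL
  - task 2 (Optimize): project_id=1 -> matches Aurora
  - task 3 (Document): project_id=1 -> matches Aurora
  - task 4 (Migrate): project_id=1 -> matches Aurora
  - task 5 (Review): project_id=2 -> matches Vega
  - task 6 (Setup): project_id=2 -> matches Vega
  - task 7 (Deploy): project_id=2 -> matches Vega
  - task 8 (Test): project_id=2 -> matches Vega
  - task 9 (Refactor): project_id=2 -> matches Vega
All 9 rows appear; 1 has NULL project.

SQL:
SELECT a.name, b.name AS project
FROM tasks a
LEFT JOIN projects b ON a.project_id = b.id

Result:
name     | project
---------+--------
Audit    | NULL   
Optimize | Aurora 
Document | Aurora 
Migrate  | Aurora 
Review   | Vega   
Setup    | Vega   
Deploy   | Vega   
Test     | Vega   
Refactor | Vega   


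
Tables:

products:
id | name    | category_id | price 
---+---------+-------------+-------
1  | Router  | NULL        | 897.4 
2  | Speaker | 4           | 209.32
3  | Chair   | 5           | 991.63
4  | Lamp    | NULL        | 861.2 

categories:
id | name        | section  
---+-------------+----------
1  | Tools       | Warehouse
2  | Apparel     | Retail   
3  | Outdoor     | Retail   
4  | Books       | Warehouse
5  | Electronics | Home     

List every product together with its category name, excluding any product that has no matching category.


INNER JOIN keeps only products rows whose category_id matches an id in categories. Walk through each product:
  - product 1 (Router): category_id=NULL, no match -> dropped
  - product 2 (Speaker): category_id=4 -> matches Books
  - product 3 (Chair): category_id=5 -> matches Electronics
  - product 4 (Lamp): category_id=NULL, no match -> dropped
So 2 of 4 rows are dropped.

SQL:
SELECT a.name, b.name AS category
FROM products a
INNER JOIN categories b ON a.category_id = b.id

Result:
name    | category   
--------+------------
Speaker | Books      
Chair   | Electronics


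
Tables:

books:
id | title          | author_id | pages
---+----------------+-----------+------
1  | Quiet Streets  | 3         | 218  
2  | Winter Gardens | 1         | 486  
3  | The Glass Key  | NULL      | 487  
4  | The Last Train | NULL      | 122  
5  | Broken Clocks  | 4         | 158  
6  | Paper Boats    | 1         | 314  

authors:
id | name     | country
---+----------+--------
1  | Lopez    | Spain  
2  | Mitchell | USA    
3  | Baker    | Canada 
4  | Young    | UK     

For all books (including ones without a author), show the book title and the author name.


LEFT JOIN keeps every row from books (the left table); where author_id has no match in authors, the author columns become NULL. Walk through each book:
  - book 1 (Quiet Streets): author_id=3 -> matches Baker
  - book 2 (Winter Gardens): author_id=1 -> matches Lopez
  - book 3 (The Glass Key): author_id=NULL, no match -> kept with NULL
  - book 4 (The Last Train): author_id=NULL, no match -> kept with NULL
  - book 5 (Broken Clocks): author_id=4 -> matches Young
  - book 6 (Paper Boats): author_id=1 -> matches Lopez
All 6 rows appear; 2 have NULL author.

SQL:
SELECT a.title, b.name AS author
FROM books a
LEFT JOIN authors b ON a.author_id = b.id

Result:
title          | author
---------------+-------
Quiet Streets  | Baker 
Winter Gardens | Lopez 
The Glass Key  | NULL  
The Last Train | NULL  
Broken Clocks  | Young 
Paper Boats    | Lopez 


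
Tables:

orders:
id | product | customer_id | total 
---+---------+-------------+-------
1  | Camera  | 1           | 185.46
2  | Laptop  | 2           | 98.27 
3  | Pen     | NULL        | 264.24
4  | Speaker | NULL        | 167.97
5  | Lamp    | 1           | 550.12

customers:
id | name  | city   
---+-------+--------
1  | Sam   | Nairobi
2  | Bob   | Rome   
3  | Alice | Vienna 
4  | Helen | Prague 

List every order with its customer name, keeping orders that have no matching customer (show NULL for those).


LEFT JOIN keeps every row from orders (the left table); where customer_id has no match in customers, the customer columns become NULL. Walk through each order:
  - order 1 (Camera): customer_id=1 -> matches Sam
  - order 2 (Laptop): customer_id=2 -> matches Bob
  - order 3 (Pen): customer_id=NULL, no match -> kept with NULL
  - order 4 (Speaker): customer_id=NULL, no match -> kept with NULL
  - order 5 (Lamp): customer_id=1 -> matches Sam
All 5 rows appear; 2 have NULL customer.

SQL:
SELECT a.product, b.name AS customer
FROM orders a
LEFT JOIN customers b ON a.customer_id = b.id

Result:
product | customer
--------+---------
Camera  | Sam     
Laptop  | Bob     
Pen     | NULL    
Speaker | NULL    
Lamp    | Sam     


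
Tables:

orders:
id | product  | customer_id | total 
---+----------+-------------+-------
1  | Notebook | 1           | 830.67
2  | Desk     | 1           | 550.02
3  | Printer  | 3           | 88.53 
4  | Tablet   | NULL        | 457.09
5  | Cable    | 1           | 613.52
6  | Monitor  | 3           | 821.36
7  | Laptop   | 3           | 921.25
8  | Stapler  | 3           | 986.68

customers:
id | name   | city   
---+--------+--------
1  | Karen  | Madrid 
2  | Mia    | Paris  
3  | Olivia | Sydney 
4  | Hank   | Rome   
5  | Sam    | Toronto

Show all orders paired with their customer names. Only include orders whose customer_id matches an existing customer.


INNER JOIN keeps only orders rows whose customer_id matches an id in customers. Walk through each order:
  - order 1 (Notebook): customer_id=1 -> matches Karen
  - order 2 (Desk): customer_id=1 -> matches Karen
  - order 3 (Printer): customer_id=3 -> matches Olivia
  - order 4 (Tablet): customer_id=NULL, no match -> dropped
  - order 5 (Cable): customer_id=1 -> matches Karen
  - order 6 (Monitor): customer_id=3 -> matches Olivia
  - order 7 (Laptop): customer_id=3 -> matches Olivia
  - order 8 (Stapler): customer_id=3 -> matches Olivia
So 1 of 8 rows is dropped.

SQL:
SELECT a.product, b.name AS customer
FROM orders a
INNER JOIN customers b ON a.customer_id = b.id

Result:
product  | customer
---------+---------
Notebook | Karen   
Desk     | Karen   
Printer  | Olivia  
Cable    | Karen   
Monitor  | Olivia  
Laptop   | Olivia  
Stapler  | Olivia  


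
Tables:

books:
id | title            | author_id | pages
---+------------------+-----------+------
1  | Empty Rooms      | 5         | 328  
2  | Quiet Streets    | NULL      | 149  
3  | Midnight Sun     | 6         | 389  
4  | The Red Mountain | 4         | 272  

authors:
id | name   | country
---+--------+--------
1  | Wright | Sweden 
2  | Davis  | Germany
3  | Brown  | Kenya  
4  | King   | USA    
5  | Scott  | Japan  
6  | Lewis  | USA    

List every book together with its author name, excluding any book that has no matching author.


INNER JOIN keeps only books rows whose author_id matches an id in authors. Walk through each book:
  - book 1 (Empty Rooms): author_id=5 -> matches Scott
  - book 2 (Quiet Streets): author_id=NULL, no match -> dropped
  - book 3 (Midnight Sun): author_id=6 -> matches Lewis
  - book 4 (The Red Mountain): author_id=4 -> matches King
So 1 of 4 rows is dropped.

SQL:
SELECT a.title, b.name AS author
FROM books a
INNER JOIN authors b ON a.author_id = b.id

Result:
title            | author
-----------------+-------
Empty Rooms      | Scott 
Midnight Sun     | Lewis 
The Red Mountain | King  


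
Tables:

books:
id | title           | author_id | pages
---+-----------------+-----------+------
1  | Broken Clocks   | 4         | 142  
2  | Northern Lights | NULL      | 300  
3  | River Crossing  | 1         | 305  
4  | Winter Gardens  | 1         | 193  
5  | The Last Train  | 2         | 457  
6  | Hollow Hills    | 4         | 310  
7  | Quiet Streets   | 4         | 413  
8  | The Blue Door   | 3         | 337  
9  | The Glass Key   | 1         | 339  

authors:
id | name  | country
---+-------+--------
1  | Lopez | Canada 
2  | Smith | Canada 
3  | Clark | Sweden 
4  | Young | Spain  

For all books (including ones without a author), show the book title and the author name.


LEFT JOIN keeps every row from books (the left table); where author_id has no match in authors, the author columns become NULL. Walk through each book:
  - book 1 (Broken Clocks): author_id=4 -> matches Young
  - book 2 (Northern Lights): author_id=NULL, no match -> kept with NULL
  - book 3 (River Crossing): author_id=1 -> matches Lopez
  - book 4 (Winter Gardens): author_id=1 -> matches Lopez
  - book 5 (The Last Train): author_id=2 -> matches Smith
  - book 6 (Hollow Hills): author_id=4 -> matches Young
  - book 7 (Quiet Streets): author_id=4 -> matches Young
  - book 8 (The Blue Door): author_id=3 -> matches Clark
  - book 9 (The Glass Key): author_id=1 -> matches Lopez
All 9 rows appear; 1 has NULL author.

SQL:
SELECT a.title, b.name AS author
FROM books a
LEFT JOIN authors b ON a.author_id = b.id

Result:
title           | author
----------------+-------
Broken Clocks   | Young 
Northern Lights | NULL  
River Crossing  | Lopez 
Winter Gardens  | Lopez 
The Last Train  | Smith 
Hollow Hills    | Young 
Quiet Streets   | Young 
The Blue Door   | Clark 
The Glass Key   | Lopez 


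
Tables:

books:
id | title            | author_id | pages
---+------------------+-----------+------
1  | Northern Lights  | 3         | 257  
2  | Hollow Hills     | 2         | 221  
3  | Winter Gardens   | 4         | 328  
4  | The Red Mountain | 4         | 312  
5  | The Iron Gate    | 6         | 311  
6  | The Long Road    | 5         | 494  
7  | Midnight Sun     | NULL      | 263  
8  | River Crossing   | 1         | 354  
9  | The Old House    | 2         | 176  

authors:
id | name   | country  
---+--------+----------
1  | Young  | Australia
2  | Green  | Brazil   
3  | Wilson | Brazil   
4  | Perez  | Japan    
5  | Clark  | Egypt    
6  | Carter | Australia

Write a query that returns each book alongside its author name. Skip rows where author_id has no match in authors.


INNER JOIN keeps only books rows whose author_id matches an id in authors. Walk through each book:
  - book 1 (Northern Lights): author_id=3 -> matches Wilson
  - book 2 (Hollow Hills): author_id=2 -> matches Green
  - book 3 (Winter Gardens): author_id=4 -> matches Perez
  - book 4 (The Red Mountain): author_id=4 -> matches Perez
  - book 5 (The Iron Gate): author_id=6 -> matches Carter
  - book 6 (The Long Road): author_id=5 -> matches Clark
  - book 7 (Midnight Sun): author_id=NULL, no match -> dropped
  - book 8 (River Crossing): author_id=1 -> matches Young
  - book 9 (The Old House): author_id=2 -> matches Green
So 1 of 9 rows is dropped.

SQL:
SELECT a.title, b.name AS author
FROM books a
INNER JOIN authors b ON a.author_id = b.id

Result:
title            | author
-----------------+-------
Northern Lights  | Wilson
Hollow Hills     | Green 
Winter Gardens   | Perez 
The Red Mountain | Perez 
The Iron Gate    | Carter
The Long Road    | Clark 
River Crossing   | Young 
The Old House    | Green 


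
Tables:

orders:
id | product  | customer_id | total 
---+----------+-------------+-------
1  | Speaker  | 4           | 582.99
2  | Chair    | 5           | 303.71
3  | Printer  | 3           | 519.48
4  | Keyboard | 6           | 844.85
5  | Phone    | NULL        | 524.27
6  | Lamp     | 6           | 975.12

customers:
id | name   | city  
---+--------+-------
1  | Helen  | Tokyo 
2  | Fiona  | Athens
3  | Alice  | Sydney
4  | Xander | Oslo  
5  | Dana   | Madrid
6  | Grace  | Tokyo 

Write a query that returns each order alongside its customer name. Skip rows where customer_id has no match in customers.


INNER JOIN keeps only orders rows whose customer_id matches an id in customers. Walk through each order:
  - order 1 (Speaker): customer_id=4 -> matches Xander
  - order 2 (Chair): customer_id=5 -> matches Dana
  - order 3 (Printer): customer_id=3 -> matches Alice
  - order 4 (Keyboard): customer_id=6 -> matches Grace
  - order 5 (Phone): customer_id=NULL, no match -> dropped
  - order 6 (Lamp): customer_id=6 -> matches Grace
So 1 of 6 rows is dropped.

SQL:
SELECT a.product, b.name AS customer
FROM orders a
INNER JOIN customers b ON a.customer_id = b.id

Result:
product  | customer
---------+---------
Speaker  | Xander  
Chair    | Dana    
Printer  | Alice   
Keyboard | Grace   
Lamp     | Grace   


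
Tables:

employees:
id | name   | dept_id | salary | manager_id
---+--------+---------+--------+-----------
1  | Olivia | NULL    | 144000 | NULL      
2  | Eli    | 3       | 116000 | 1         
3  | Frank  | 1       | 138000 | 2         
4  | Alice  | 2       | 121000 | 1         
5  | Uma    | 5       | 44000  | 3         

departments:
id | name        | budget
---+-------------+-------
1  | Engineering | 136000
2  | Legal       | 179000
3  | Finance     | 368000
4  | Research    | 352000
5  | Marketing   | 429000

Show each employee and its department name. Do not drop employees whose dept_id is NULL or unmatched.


LEFT JOIN keeps every row from employees (the left table); where dept_id has no match in departments, the department columns become NULL. Walk through each employee:
  - employee 1 (Olivia): dept_id=NULL, no match -> kept with NULL
  - employee 2 (Eli): dept_id=3 -> matches Finance
  - employee 3 (Frank): dept_id=1 -> matches Engineering
  - employee 4 (Alice): dept_id=2 -> matches Legal
  - employee 5 (Uma): dept_id=5 -> matches Marketing
All 5 rows appear; 1 has NULL department.

SQL:
SELECT a.name, b.name AS department
FROM employees a
LEFT JOIN departments b ON a.dept_id = b.id

Result:
name   | department 
-------+------------
Olivia | NULL       
Eli    | Finance    
Frank  | Engineering
Alice  | Legal      
Uma    | Marketing  


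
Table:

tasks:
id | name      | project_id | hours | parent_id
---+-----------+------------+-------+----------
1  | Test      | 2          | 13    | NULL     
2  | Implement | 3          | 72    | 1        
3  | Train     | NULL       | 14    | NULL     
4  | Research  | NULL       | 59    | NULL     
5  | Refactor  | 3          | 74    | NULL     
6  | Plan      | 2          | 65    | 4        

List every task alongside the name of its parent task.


This is a self-join: tasks is joined to a second copy of itself, matching each row's parent_id to another row's id. Use LEFT JOIN so rows with parent_id=NULL are kept.
  - task 1 (Test): parent_id=NULL -> NULL
  - task 2 (Implement): parent_id=1 -> Test
  - task 3 (Train): parent_id=NULL -> NULL
  - task 4 (Research): parent_id=NULL -> NULL
  - task 5 (Refactor): parent_id=NULL -> NULL
  - task 6 (Plan): parent_id=4 -> Research

SQL:
SELECT a.name AS item, b.name AS parent
FROM tasks a
LEFT JOIN tasks b ON a.parent_id = b.id

Result:
item      | parent  
----------+---------
Test      | NULL    
Implement | Test    
Train     | NULL    
Research  | NULL    
Refactor  | NULL    
Plan      | Research


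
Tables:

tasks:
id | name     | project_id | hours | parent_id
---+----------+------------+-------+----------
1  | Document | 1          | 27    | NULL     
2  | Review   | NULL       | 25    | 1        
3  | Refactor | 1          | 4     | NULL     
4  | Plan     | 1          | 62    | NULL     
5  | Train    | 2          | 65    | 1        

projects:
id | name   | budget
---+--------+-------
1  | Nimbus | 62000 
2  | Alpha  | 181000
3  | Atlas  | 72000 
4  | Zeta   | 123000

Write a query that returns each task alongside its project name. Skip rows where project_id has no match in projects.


INNER JOIN keeps only tasks rows whose project_id matches an id in projects. Walk through each task:
  - task 1 (Document): project_id=1 -> matches Nimbus
  - task 2 (Review): project_id=NULL, no match -> dropped
  - task 3 (Refactor): project_id=1 -> matches Nimbus
  - task 4 (Plan): project_id=1 -> matches Nimbus
  - task 5 (Train): project_id=2 -> matches Alpha
So 1 of 5 rows is dropped.

SQL:
SELECT a.name, b.name AS project
FROM tasks a
INNER JOIN projects b ON a.project_id = b.id

Result:
name     | project
---------+--------
Document | Nimbus 
Refactor | Nimbus 
Plan     | Nimbus 
Train    | Alpha  


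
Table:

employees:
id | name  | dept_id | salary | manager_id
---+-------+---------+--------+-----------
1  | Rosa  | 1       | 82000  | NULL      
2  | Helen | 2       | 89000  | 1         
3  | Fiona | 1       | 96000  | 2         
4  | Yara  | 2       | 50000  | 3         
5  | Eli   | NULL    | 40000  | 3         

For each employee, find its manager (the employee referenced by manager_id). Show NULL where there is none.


This is a self-join: employees is joined to a second copy of itself, matching each row's manager_id to another row's id. Use LEFT JOIN so rows with manager_id=NULL are kept.
  - employee 1 (Rosa): manager_id=NULL -> NULL
  - employee 2 (Helen): manager_id=1 -> Rosa
  - employee 3 (Fiona): manager_id=2 -> Helen
  - employee 4 (Yara): manager_id=3 -> Fiona
  - employee 5 (Eli): manager_id=3 -> Fiona

SQL:
SELECT a.name AS item, b.name AS manager
FROM employees a
LEFT JOIN employees b ON a.manager_id = b.id

Result:
item  | manager
------+--------
Rosa  | NULL   
Helen | Rosa   
Fiona | Helen  
Yara  | Fiona  
Eli   | Fiona  


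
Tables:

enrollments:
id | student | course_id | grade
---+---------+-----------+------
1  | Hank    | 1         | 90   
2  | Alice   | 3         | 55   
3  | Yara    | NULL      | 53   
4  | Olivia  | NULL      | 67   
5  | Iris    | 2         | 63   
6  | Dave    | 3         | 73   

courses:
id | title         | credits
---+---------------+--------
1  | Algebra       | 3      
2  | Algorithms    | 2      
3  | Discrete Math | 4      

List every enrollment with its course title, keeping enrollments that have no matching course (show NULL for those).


LEFT JOIN keeps every row from enrollments (the left table); where course_id has no match in courses, the course columns become NULL. Walk through each enrollment:
  - enrollment 1 (Hank): course_id=1 -> matches Algebra
  - enrollment 2 (Alice): course_id=3 -> matches Discrete Math
  - enrollment 3 (Yara): course_id=NULL, no match -> kept with NULL
  - enrollment 4 (Olivia): course_id=NULL, no match -> kept with NULL
  - enrollment 5 (Iris): course_id=2 -> matches Algorithms
  - enrollment 6 (Dave): course_id=3 -> matches Discrete Math
All 6 rows appear; 2 have NULL course.

SQL:
SELECT a.student, b.title AS course
FROM enrollments a
LEFT JOIN courses b ON a.course_id = b.id

Result:
student | course       
--------+--------------
Hank    | Algebra      
Alice   | Discrete Math
Yara    | NULL         
Olivia  | NULL         
Iris    | Algorithms   
Dave    | Discrete Math
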